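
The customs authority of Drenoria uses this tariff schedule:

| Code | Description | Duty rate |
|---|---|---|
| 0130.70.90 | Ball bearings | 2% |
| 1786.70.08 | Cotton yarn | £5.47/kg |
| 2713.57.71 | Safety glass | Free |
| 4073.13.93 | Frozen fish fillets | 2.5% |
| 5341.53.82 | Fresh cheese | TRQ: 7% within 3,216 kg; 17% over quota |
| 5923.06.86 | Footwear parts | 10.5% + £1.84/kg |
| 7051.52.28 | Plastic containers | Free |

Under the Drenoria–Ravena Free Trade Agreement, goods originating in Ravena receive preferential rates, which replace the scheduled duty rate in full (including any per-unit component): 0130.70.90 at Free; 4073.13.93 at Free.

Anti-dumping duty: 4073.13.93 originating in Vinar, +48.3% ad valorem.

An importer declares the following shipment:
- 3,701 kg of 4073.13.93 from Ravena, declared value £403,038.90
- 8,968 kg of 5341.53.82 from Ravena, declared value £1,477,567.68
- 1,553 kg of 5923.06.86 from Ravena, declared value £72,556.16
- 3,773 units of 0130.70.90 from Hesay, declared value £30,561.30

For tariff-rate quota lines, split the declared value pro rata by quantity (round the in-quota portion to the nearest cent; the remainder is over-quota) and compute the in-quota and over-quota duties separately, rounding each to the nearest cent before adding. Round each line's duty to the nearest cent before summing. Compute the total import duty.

£209,286.84

Line 1 (4073.13.93, Ravena, 3,701 kg, £403,038.90):
Base rate for 4073.13.93 is 2.5%.
Origin Ravena qualifies under the Drenoria–Ravena agreement and 4073.13.93 is covered: preferential rate Free applies instead.
The additional-duty order on 4073.13.93 targets Vinar, not Ravena; it does not apply.
Duty = £403,038.90 × 0% = £0.00.
Line 2 (5341.53.82, Ravena, 8,968 kg, £1,477,567.68):
Code 5341.53.82 is under a tariff-rate quota (threshold 3,216 kg). In-quota: 3,216 kg at 7%; over-quota: 5,752 kg at 17%.
Pro-rata value split: in-quota = £1,477,567.68 × 3,216/8,968 = £529,868.16; over-quota = £1,477,567.68 − £529,868.16 = £947,699.52.
In-quota duty = £529,868.16 × 7% = £37,090.77. Over-quota duty = £947,699.52 × 17% = £161,108.92.
Line duty = £37,090.77 + £161,108.92 = £198,199.69.
Line 3 (5923.06.86, Ravena, 1,553 kg, £72,556.16):
Base rate for 5923.06.86 is 10.5% + £1.84/kg.
Origin Ravena is the FTA partner but 5923.06.86 is not on the preference list; base rate stands.
Duty = £72,556.16 × 10.5% + 1,553 × £1.84 = £10,475.92.
Line 4 (0130.70.90, Hesay, 3,773 units, £30,561.30):
Base rate for 0130.70.90 is 2%.
0130.70.90 has an FTA preferential rate, but origin Hesay is not Ravena; base rate stands.
Duty = £30,561.30 × 2% = £611.23.
Total = £0.00 + £198,199.69 + £10,475.92 + £611.23 = £209,286.84.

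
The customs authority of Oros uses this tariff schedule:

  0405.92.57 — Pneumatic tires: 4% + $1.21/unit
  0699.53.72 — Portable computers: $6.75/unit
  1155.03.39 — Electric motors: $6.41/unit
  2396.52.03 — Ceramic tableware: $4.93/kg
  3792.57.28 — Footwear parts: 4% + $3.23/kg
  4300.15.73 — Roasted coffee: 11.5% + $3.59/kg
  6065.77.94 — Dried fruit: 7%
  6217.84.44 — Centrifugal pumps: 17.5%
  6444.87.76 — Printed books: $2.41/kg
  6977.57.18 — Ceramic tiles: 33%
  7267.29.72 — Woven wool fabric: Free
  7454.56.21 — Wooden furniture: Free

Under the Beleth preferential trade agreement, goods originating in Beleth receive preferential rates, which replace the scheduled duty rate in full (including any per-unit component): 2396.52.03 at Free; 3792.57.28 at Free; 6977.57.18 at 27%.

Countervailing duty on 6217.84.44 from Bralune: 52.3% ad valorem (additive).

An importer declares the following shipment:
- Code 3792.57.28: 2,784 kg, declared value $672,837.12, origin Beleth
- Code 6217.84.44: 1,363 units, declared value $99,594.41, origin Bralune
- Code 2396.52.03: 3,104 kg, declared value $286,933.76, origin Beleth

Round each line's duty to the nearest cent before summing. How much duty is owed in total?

Line 1 (3792.57.28, Beleth, 2,784 kg, $672,837.12):
Base rate for 3792.57.28 is 4% + $3.23/kg.
Origin Beleth qualifies under the Oros–Beleth agreement and 3792.57.28 is covered: preferential rate Free applies instead.
Duty = $672,837.12 × 0% = $0.00.
Line 2 (6217.84.44, Bralune, 1,363 units, $99,594.41):
Base rate for 6217.84.44 is 17.5%.
Additional duty on 6217.84.44 from Bralune: +52.3%. Applied ad valorem rate: 17.5% + 52.3% = 69.8%.
Duty = $99,594.41 × 69.8% = $69,516.90.
Line 3 (2396.52.03, Beleth, 3,104 kg, $286,933.76):
Base rate for 2396.52.03 is $4.93/kg.
Origin Beleth qualifies under the Oros–Beleth agreement and 2396.52.03 is covered: preferential rate Free applies instead.
Duty = $286,933.76 × 0% = $0.00.
Total = $0.00 + $69,516.90 + $0.00 = $69,516.90.

$69,516.90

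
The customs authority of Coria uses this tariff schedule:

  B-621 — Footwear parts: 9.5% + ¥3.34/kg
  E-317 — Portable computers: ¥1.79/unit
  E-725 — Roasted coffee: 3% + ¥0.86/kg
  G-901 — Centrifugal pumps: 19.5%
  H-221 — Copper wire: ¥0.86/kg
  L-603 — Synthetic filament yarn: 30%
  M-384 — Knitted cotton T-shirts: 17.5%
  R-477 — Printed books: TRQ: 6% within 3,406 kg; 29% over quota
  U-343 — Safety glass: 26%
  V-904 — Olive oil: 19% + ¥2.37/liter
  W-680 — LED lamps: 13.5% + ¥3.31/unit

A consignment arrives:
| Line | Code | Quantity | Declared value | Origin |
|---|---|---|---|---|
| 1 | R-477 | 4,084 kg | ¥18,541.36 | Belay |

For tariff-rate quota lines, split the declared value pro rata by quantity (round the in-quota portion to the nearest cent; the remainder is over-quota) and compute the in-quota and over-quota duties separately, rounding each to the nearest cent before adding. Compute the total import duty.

¥1,820.44

Line 1 (R-477, Belay, 4,084 kg, ¥18,541.36):
Code R-477 is under a tariff-rate quota (threshold 3,406 kg). In-quota: 3,406 kg at 6%; over-quota: 678 kg at 29%.
Pro-rata value split: in-quota = ¥18,541.36 × 3,406/4,084 = ¥15,463.24; over-quota = ¥18,541.36 − ¥15,463.24 = ¥3,078.12.
In-quota duty = ¥15,463.24 × 6% = ¥927.79. Over-quota duty = ¥3,078.12 × 29% = ¥892.65.
Line duty = ¥927.79 + ¥892.65 = ¥1,820.44.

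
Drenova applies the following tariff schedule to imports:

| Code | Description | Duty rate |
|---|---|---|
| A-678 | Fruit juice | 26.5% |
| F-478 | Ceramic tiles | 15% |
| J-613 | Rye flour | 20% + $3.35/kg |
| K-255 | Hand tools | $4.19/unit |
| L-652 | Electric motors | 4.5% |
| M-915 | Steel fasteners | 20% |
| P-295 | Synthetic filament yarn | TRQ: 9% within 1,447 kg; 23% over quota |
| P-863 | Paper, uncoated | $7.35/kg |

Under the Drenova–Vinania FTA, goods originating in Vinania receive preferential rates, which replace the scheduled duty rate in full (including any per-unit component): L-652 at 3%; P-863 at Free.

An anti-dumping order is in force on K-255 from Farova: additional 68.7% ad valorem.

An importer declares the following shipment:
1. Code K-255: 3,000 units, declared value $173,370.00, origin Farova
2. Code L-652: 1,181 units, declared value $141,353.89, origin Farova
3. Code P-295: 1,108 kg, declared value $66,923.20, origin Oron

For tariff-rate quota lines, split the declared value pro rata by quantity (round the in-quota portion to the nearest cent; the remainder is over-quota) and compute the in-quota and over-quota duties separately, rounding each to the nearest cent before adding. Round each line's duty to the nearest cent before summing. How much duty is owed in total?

Line 1 (K-255, Farova, 3,000 units, $173,370.00):
Base rate for K-255 is $4.19/unit.
Additional duty on K-255 from Farova: +68.7% ad valorem. Applied ad valorem rate = 68.7%.
Duty = $173,370.00 × 68.7% + 3,000 × $4.19 = $131,675.19.
Line 2 (L-652, Farova, 1,181 units, $141,353.89):
Base rate for L-652 is 4.5%.
L-652 has an FTA preferential rate, but origin Farova is not Vinania; base rate stands.
Duty = $141,353.89 × 4.5% = $6,360.93.
Line 3 (P-295, Oron, 1,108 kg, $66,923.20):
Code P-295 is under a tariff-rate quota (threshold 1,447 kg). Quantity 1,108 kg is within the quota, so the in-quota rate 9% applies to the full value.
Duty = $66,923.20 × 9% = $6,023.09.
Total = $131,675.19 + $6,360.93 + $6,023.09 = $144,059.21.

$144,059.21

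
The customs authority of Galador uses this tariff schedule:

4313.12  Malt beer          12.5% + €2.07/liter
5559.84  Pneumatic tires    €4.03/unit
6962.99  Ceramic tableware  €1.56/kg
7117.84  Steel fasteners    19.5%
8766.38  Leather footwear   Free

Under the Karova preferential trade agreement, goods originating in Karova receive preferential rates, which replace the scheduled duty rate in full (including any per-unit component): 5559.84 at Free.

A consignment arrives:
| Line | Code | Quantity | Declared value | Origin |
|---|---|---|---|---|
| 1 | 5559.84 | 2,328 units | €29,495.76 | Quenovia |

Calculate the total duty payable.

Line 1 (5559.84, Quenovia, 2,328 units, €29,495.76):
Base rate for 5559.84 is €4.03/unit.
5559.84 has an FTA preferential rate, but origin Quenovia is not Karova; base rate stands.
Duty = 2,328 × €4.03 = €9,381.84.

€9,381.84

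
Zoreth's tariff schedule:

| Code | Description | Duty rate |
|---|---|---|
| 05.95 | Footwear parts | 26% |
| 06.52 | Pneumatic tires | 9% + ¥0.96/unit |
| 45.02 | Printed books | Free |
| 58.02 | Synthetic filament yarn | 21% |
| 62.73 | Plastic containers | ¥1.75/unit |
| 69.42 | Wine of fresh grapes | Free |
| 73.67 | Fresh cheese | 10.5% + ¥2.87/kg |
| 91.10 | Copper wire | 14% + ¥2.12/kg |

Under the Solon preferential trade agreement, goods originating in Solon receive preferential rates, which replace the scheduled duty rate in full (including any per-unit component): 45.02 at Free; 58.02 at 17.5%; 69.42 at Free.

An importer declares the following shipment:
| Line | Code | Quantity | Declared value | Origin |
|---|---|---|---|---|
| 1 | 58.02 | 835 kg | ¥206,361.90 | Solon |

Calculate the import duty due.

¥36,113.33

Line 1 (58.02, Solon, 835 kg, ¥206,361.90):
Base rate for 58.02 is 21%.
Origin Solon qualifies under the Zoreth–Solon agreement and 58.02 is covered: preferential rate 17.5% applies instead.
Duty = ¥206,361.90 × 17.5% = ¥36,113.33.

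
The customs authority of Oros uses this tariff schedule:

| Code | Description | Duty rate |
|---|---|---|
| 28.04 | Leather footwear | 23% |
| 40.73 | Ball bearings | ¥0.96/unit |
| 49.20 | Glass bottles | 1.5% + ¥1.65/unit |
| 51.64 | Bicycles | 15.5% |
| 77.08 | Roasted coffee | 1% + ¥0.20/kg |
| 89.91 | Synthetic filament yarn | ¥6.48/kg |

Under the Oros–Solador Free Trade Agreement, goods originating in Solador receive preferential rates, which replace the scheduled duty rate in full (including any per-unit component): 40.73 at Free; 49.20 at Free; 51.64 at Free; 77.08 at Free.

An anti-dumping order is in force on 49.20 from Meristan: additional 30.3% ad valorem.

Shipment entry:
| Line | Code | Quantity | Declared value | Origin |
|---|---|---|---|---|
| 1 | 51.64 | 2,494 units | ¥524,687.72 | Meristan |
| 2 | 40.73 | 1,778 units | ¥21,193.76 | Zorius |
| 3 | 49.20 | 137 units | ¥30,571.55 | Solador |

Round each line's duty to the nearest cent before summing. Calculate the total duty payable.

¥83,033.48

Line 1 (51.64, Meristan, 2,494 units, ¥524,687.72):
Base rate for 51.64 is 15.5%.
51.64 has an FTA preferential rate, but origin Meristan is not Solador; base rate stands.
Duty = ¥524,687.72 × 15.5% = ¥81,326.60.
Line 2 (40.73, Zorius, 1,778 units, ¥21,193.76):
Base rate for 40.73 is ¥0.96/unit.
40.73 has an FTA preferential rate, but origin Zorius is not Solador; base rate stands.
Duty = 1,778 × ¥0.96 = ¥1,706.88.
Line 3 (49.20, Solador, 137 units, ¥30,571.55):
Base rate for 49.20 is 1.5% + ¥1.65/unit.
Origin Solador qualifies under the Oros–Solador agreement and 49.20 is covered: preferential rate Free applies instead.
The additional-duty order on 49.20 targets Meristan, not Solador; it does not apply.
Duty = ¥30,571.55 × 0% = ¥0.00.
Total = ¥81,326.60 + ¥1,706.88 + ¥0.00 = ¥83,033.48.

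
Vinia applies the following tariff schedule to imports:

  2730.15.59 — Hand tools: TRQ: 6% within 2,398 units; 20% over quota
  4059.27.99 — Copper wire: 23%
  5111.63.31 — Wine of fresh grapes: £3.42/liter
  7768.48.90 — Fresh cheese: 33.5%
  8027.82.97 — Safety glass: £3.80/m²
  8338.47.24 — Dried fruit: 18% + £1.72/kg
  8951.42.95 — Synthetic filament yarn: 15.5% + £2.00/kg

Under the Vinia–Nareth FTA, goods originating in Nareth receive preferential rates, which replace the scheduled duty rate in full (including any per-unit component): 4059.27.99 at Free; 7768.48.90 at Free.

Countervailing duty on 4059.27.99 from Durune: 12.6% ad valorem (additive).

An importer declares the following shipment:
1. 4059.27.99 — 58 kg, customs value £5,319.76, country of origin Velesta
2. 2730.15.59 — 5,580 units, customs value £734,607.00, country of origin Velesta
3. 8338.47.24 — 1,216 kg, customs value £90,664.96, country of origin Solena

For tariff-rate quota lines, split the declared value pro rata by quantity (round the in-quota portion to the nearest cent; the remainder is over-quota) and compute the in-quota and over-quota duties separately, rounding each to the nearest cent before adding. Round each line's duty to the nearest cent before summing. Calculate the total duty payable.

£122,358.61

Line 1 (4059.27.99, Velesta, 58 kg, £5,319.76):
Base rate for 4059.27.99 is 23%.
4059.27.99 has an FTA preferential rate, but origin Velesta is not Nareth; base rate stands.
The additional-duty order on 4059.27.99 targets Durune, not Velesta; it does not apply.
Duty = £5,319.76 × 23% = £1,223.54.
Line 2 (2730.15.59, Velesta, 5,580 units, £734,607.00):
Code 2730.15.59 is under a tariff-rate quota (threshold 2,398 units). In-quota: 2,398 units at 6%; over-quota: 3,182 units at 20%.
Pro-rata value split: in-quota = £734,607.00 × 2,398/5,580 = £315,696.70; over-quota = £734,607.00 − £315,696.70 = £418,910.30.
In-quota duty = £315,696.70 × 6% = £18,941.80. Over-quota duty = £418,910.30 × 20% = £83,782.06.
Line duty = £18,941.80 + £83,782.06 = £102,723.86.
Line 3 (8338.47.24, Solena, 1,216 kg, £90,664.96):
Base rate for 8338.47.24 is 18% + £1.72/kg.
Duty = £90,664.96 × 18% + 1,216 × £1.72 = £18,411.21.
Total = £1,223.54 + £102,723.86 + £18,411.21 = £122,358.61.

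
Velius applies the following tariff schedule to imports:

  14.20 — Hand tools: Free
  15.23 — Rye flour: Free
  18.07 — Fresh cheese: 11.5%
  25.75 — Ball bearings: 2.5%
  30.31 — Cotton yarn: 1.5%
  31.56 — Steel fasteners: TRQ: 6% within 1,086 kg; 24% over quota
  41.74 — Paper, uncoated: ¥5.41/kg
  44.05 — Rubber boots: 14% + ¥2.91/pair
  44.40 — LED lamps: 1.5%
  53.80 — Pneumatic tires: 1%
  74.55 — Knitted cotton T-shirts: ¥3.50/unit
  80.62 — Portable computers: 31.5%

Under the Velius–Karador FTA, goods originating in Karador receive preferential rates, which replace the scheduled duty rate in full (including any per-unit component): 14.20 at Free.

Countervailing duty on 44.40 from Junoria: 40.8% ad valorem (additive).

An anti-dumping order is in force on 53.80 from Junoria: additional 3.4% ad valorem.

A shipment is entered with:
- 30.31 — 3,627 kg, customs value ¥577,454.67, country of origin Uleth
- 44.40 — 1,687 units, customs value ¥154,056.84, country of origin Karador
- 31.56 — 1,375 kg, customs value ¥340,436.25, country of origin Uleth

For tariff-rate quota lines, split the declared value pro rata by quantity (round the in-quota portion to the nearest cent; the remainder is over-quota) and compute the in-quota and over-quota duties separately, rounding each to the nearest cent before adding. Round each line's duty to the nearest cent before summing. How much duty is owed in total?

¥44,278.47

Line 1 (30.31, Uleth, 3,627 kg, ¥577,454.67):
Base rate for 30.31 is 1.5%.
Duty = ¥577,454.67 × 1.5% = ¥8,661.82.
Line 2 (44.40, Karador, 1,687 units, ¥154,056.84):
Base rate for 44.40 is 1.5%.
Origin Karador is the FTA partner but 44.40 is not on the preference list; base rate stands.
The additional-duty order on 44.40 targets Junoria, not Karador; it does not apply.
Duty = ¥154,056.84 × 1.5% = ¥2,310.85.
Line 3 (31.56, Uleth, 1,375 kg, ¥340,436.25):
Code 31.56 is under a tariff-rate quota (threshold 1,086 kg). In-quota: 1,086 kg at 6%; over-quota: 289 kg at 24%.
Pro-rata value split: in-quota = ¥340,436.25 × 1,086/1,375 = ¥268,882.74; over-quota = ¥340,436.25 − ¥268,882.74 = ¥71,553.51.
In-quota duty = ¥268,882.74 × 6% = ¥16,132.96. Over-quota duty = ¥71,553.51 × 24% = ¥17,172.84.
Line duty = ¥16,132.96 + ¥17,172.84 = ¥33,305.80.
Total = ¥8,661.82 + ¥2,310.85 + ¥33,305.80 = ¥44,278.47.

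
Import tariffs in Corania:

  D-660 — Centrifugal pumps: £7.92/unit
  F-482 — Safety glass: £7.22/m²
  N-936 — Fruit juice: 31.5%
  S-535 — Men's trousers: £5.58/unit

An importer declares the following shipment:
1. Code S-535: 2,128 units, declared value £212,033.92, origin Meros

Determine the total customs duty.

Line 1 (S-535, Meros, 2,128 units, £212,033.92):
Base rate for S-535 is £5.58/unit.
Duty = 2,128 × £5.58 = £11,874.24.

£11,874.24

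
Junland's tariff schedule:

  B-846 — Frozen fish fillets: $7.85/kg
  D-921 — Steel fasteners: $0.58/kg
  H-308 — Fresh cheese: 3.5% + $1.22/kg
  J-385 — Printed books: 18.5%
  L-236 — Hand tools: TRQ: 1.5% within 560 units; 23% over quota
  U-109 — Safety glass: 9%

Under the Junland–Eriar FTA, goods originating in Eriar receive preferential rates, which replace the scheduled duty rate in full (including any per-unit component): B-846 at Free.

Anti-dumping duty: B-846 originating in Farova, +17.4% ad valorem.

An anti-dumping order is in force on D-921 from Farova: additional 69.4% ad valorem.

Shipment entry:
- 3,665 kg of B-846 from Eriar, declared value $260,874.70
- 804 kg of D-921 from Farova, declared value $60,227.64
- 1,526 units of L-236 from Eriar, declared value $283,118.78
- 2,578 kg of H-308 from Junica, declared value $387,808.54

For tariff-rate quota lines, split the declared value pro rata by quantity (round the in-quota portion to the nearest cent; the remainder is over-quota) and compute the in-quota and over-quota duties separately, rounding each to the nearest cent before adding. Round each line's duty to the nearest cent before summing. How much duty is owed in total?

Line 1 (B-846, Eriar, 3,665 kg, $260,874.70):
Base rate for B-846 is $7.85/kg.
Origin Eriar qualifies under the Junland–Eriar agreement and B-846 is covered: preferential rate Free applies instead.
The additional-duty order on B-846 targets Farova, not Eriar; it does not apply.
Duty = $260,874.70 × 0% = $0.00.
Line 2 (D-921, Farova, 804 kg, $60,227.64):
Base rate for D-921 is $0.58/kg.
Additional duty on D-921 from Farova: +69.4% ad valorem. Applied ad valorem rate = 69.4%.
Duty = $60,227.64 × 69.4% + 804 × $0.58 = $42,264.30.
Line 3 (L-236, Eriar, 1,526 units, $283,118.78):
Code L-236 is under a tariff-rate quota (threshold 560 units). In-quota: 560 units at 1.5%; over-quota: 966 units at 23%.
Pro-rata value split: in-quota = $283,118.78 × 560/1,526 = $103,896.80; over-quota = $283,118.78 − $103,896.80 = $179,221.98.
In-quota duty = $103,896.80 × 1.5% = $1,558.45. Over-quota duty = $179,221.98 × 23% = $41,221.06.
Line duty = $1,558.45 + $41,221.06 = $42,779.51.
Line 4 (H-308, Junica, 2,578 kg, $387,808.54):
Base rate for H-308 is 3.5% + $1.22/kg.
Duty = $387,808.54 × 3.5% + 2,578 × $1.22 = $16,718.46.
Total = $0.00 + $42,264.30 + $42,779.51 + $16,718.46 = $101,762.27.

$101,762.27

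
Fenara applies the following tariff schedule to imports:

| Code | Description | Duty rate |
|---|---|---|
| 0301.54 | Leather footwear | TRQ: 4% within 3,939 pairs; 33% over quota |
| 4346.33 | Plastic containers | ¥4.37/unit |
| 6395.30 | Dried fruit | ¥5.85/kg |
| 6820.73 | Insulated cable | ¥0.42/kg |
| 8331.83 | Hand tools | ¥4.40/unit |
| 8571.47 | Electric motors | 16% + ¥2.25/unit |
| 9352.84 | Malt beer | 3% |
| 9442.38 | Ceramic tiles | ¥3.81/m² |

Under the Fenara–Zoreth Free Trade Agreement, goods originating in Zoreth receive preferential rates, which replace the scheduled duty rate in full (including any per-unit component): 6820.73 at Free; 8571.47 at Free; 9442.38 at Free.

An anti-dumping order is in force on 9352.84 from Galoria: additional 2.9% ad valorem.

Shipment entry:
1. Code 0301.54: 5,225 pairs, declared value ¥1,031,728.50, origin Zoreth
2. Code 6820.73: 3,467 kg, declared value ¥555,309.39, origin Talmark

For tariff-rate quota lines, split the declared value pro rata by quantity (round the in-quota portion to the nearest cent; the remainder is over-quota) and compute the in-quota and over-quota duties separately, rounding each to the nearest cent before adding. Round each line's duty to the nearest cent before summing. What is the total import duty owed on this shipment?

Line 1 (0301.54, Zoreth, 5,225 pairs, ¥1,031,728.50):
Code 0301.54 is under a tariff-rate quota (threshold 3,939 pairs). In-quota: 3,939 pairs at 4%; over-quota: 1,286 pairs at 33%.
Pro-rata value split: in-quota = ¥1,031,728.50 × 3,939/5,225 = ¥777,794.94; over-quota = ¥1,031,728.50 − ¥777,794.94 = ¥253,933.56.
In-quota duty = ¥777,794.94 × 4% = ¥31,111.80. Over-quota duty = ¥253,933.56 × 33% = ¥83,798.07.
Line duty = ¥31,111.80 + ¥83,798.07 = ¥114,909.87.
Line 2 (6820.73, Talmark, 3,467 kg, ¥555,309.39):
Base rate for 6820.73 is ¥0.42/kg.
6820.73 has an FTA preferential rate, but origin Talmark is not Zoreth; base rate stands.
Duty = 3,467 × ¥0.42 = ¥1,456.14.
Total = ¥114,909.87 + ¥1,456.14 = ¥116,366.01.

¥116,366.01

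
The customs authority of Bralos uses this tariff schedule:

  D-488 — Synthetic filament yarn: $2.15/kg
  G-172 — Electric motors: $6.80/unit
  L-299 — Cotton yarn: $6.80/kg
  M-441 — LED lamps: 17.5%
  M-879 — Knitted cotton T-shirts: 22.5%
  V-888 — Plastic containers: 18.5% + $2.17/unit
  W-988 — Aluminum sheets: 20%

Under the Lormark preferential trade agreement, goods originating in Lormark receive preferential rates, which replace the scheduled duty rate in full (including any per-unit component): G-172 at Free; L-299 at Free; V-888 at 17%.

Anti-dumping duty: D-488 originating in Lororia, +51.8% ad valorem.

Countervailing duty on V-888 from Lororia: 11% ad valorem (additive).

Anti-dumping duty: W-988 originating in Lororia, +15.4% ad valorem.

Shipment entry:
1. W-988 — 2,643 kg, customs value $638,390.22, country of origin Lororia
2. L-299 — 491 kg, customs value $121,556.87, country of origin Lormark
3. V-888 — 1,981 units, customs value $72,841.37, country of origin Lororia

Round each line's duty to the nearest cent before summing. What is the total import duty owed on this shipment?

$251,777.11

Line 1 (W-988, Lororia, 2,643 kg, $638,390.22):
Base rate for W-988 is 20%.
Additional duty on W-988 from Lororia: +15.4%. Applied ad valorem rate: 20% + 15.4% = 35.4%.
Duty = $638,390.22 × 35.4% = $225,990.14.
Line 2 (L-299, Lormark, 491 kg, $121,556.87):
Base rate for L-299 is $6.80/kg.
Origin Lormark qualifies under the Bralos–Lormark agreement and L-299 is covered: preferential rate Free applies instead.
Duty = $121,556.87 × 0% = $0.00.
Line 3 (V-888, Lororia, 1,981 units, $72,841.37):
Base rate for V-888 is 18.5% + $2.17/unit.
V-888 has an FTA preferential rate, but origin Lororia is not Lormark; base rate stands.
Additional duty on V-888 from Lororia: +11%. Applied ad valorem rate: 18.5% + 11% = 29.5%.
Duty = $72,841.37 × 29.5% + 1,981 × $2.17 = $25,786.97.
Total = $225,990.14 + $0.00 + $25,786.97 = $251,777.11.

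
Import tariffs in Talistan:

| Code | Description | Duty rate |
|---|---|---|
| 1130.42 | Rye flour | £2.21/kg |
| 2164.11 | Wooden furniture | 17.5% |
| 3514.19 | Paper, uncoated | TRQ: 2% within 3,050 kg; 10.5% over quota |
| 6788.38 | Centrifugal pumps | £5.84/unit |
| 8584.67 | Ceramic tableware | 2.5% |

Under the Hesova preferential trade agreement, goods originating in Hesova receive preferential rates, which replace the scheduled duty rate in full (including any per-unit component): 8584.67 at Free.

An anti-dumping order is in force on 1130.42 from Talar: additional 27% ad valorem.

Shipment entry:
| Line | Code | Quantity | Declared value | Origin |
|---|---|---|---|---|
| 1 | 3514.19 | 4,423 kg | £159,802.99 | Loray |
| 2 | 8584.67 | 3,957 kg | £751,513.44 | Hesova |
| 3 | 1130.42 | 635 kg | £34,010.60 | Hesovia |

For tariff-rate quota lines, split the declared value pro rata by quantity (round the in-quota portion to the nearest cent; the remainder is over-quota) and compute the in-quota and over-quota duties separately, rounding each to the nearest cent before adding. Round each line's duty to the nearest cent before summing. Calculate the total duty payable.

£8,815.96

Line 1 (3514.19, Loray, 4,423 kg, £159,802.99):
Code 3514.19 is under a tariff-rate quota (threshold 3,050 kg). In-quota: 3,050 kg at 2%; over-quota: 1,373 kg at 10.5%.
Pro-rata value split: in-quota = £159,802.99 × 3,050/4,423 = £110,196.50; over-quota = £159,802.99 − £110,196.50 = £49,606.49.
In-quota duty = £110,196.50 × 2% = £2,203.93. Over-quota duty = £49,606.49 × 10.5% = £5,208.68.
Line duty = £2,203.93 + £5,208.68 = £7,412.61.
Line 2 (8584.67, Hesova, 3,957 kg, £751,513.44):
Base rate for 8584.67 is 2.5%.
Origin Hesova qualifies under the Talistan–Hesova agreement and 8584.67 is covered: preferential rate Free applies instead.
Duty = £751,513.44 × 0% = £0.00.
Line 3 (1130.42, Hesovia, 635 kg, £34,010.60):
Base rate for 1130.42 is £2.21/kg.
The additional-duty order on 1130.42 targets Talar, not Hesovia; it does not apply.
Duty = 635 × £2.21 = £1,403.35.
Total = £7,412.61 + £0.00 + £1,403.35 = £8,815.96.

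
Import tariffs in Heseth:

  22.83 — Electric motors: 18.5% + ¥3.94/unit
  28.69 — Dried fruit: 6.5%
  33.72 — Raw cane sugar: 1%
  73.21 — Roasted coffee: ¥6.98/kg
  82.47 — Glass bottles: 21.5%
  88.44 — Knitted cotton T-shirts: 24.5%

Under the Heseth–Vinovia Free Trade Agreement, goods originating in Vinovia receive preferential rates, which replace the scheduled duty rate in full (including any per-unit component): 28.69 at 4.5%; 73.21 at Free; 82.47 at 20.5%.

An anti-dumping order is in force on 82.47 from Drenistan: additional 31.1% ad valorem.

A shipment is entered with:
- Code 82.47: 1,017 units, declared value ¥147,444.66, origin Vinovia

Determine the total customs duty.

¥30,226.16

Line 1 (82.47, Vinovia, 1,017 units, ¥147,444.66):
Base rate for 82.47 is 21.5%.
Origin Vinovia qualifies under the Heseth–Vinovia agreement and 82.47 is covered: preferential rate 20.5% applies instead.
The additional-duty order on 82.47 targets Drenistan, not Vinovia; it does not apply.
Duty = ¥147,444.66 × 20.5% = ¥30,226.16.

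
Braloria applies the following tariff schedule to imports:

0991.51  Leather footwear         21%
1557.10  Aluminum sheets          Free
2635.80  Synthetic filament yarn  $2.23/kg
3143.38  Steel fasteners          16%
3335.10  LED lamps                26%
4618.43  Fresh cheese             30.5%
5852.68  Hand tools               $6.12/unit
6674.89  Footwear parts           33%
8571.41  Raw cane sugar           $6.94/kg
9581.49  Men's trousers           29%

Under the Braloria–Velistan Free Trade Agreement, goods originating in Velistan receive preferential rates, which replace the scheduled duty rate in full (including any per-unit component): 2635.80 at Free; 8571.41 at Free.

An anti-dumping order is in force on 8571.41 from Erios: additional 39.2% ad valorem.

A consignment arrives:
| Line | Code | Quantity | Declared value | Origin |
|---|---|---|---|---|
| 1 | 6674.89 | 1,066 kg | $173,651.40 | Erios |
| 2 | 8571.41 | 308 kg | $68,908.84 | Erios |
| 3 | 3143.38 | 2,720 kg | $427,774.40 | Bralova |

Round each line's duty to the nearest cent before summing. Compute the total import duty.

Line 1 (6674.89, Erios, 1,066 kg, $173,651.40):
Base rate for 6674.89 is 33%.
Duty = $173,651.40 × 33% = $57,304.96.
Line 2 (8571.41, Erios, 308 kg, $68,908.84):
Base rate for 8571.41 is $6.94/kg.
8571.41 has an FTA preferential rate, but origin Erios is not Velistan; base rate stands.
Additional duty on 8571.41 from Erios: +39.2% ad valorem. Applied ad valorem rate = 39.2%.
Duty = $68,908.84 × 39.2% + 308 × $6.94 = $29,149.79.
Line 3 (3143.38, Bralova, 2,720 kg, $427,774.40):
Base rate for 3143.38 is 16%.
Duty = $427,774.40 × 16% = $68,443.90.
Total = $57,304.96 + $29,149.79 + $68,443.90 = $154,898.65.

$154,898.65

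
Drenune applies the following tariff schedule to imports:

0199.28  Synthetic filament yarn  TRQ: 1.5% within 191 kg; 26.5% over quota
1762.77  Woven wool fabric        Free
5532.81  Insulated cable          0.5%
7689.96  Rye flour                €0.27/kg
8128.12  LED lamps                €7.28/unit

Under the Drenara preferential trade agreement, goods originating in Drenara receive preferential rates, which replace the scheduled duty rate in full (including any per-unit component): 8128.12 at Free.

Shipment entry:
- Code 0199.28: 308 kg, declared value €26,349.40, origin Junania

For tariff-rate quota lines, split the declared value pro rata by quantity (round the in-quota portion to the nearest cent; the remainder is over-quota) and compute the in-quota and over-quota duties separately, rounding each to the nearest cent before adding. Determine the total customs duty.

Line 1 (0199.28, Junania, 308 kg, €26,349.40):
Code 0199.28 is under a tariff-rate quota (threshold 191 kg). In-quota: 191 kg at 1.5%; over-quota: 117 kg at 26.5%.
Pro-rata value split: in-quota = €26,349.40 × 191/308 = €16,340.05; over-quota = €26,349.40 − €16,340.05 = €10,009.35.
In-quota duty = €16,340.05 × 1.5% = €245.10. Over-quota duty = €10,009.35 × 26.5% = €2,652.48.
Line duty = €245.10 + €2,652.48 = €2,897.58.

€2,897.58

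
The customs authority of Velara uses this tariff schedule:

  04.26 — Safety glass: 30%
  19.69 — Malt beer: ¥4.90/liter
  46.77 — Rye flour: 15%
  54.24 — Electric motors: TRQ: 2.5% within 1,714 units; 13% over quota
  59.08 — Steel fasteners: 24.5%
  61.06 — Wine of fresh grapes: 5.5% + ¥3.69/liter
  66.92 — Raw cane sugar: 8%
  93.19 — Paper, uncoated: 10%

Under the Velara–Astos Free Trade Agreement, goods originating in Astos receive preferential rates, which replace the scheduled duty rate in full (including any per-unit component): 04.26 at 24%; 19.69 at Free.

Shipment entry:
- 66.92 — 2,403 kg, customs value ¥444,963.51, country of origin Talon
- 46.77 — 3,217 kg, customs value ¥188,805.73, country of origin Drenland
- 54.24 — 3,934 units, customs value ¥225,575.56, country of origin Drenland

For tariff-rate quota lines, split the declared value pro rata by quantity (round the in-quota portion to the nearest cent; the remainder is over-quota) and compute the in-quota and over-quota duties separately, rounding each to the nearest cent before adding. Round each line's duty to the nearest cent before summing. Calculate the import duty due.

¥82,923.28

Line 1 (66.92, Talon, 2,403 kg, ¥444,963.51):
Base rate for 66.92 is 8%.
Duty = ¥444,963.51 × 8% = ¥35,597.08.
Line 2 (46.77, Drenland, 3,217 kg, ¥188,805.73):
Base rate for 46.77 is 15%.
Duty = ¥188,805.73 × 15% = ¥28,320.86.
Line 3 (54.24, Drenland, 3,934 units, ¥225,575.56):
Code 54.24 is under a tariff-rate quota (threshold 1,714 units). In-quota: 1,714 units at 2.5%; over-quota: 2,220 units at 13%.
Pro-rata value split: in-quota = ¥225,575.56 × 1,714/3,934 = ¥98,280.76; over-quota = ¥225,575.56 − ¥98,280.76 = ¥127,294.80.
In-quota duty = ¥98,280.76 × 2.5% = ¥2,457.02. Over-quota duty = ¥127,294.80 × 13% = ¥16,548.32.
Line duty = ¥2,457.02 + ¥16,548.32 = ¥19,005.34.
Total = ¥35,597.08 + ¥28,320.86 + ¥19,005.34 = ¥82,923.28.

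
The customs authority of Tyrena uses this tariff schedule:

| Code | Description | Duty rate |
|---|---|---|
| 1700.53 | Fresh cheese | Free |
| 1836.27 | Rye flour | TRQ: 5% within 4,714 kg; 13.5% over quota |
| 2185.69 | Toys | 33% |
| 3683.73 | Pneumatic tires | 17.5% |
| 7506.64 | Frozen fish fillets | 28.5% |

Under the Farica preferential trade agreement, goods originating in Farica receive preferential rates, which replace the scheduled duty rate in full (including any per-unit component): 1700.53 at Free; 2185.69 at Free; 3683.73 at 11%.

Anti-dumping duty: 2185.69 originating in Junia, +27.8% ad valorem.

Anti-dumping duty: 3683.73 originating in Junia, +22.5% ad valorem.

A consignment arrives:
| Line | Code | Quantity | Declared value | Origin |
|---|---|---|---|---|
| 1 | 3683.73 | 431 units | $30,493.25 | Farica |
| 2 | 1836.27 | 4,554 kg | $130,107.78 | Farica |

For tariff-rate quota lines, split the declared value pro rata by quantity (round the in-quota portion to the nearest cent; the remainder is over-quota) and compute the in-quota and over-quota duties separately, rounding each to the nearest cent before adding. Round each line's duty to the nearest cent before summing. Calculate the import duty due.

$9,859.65

Line 1 (3683.73, Farica, 431 units, $30,493.25):
Base rate for 3683.73 is 17.5%.
Origin Farica qualifies under the Tyrena–Farica agreement and 3683.73 is covered: preferential rate 11% applies instead.
The additional-duty order on 3683.73 targets Junia, not Farica; it does not apply.
Duty = $30,493.25 × 11% = $3,354.26.
Line 2 (1836.27, Farica, 4,554 kg, $130,107.78):
Code 1836.27 is under a tariff-rate quota (threshold 4,714 kg). Quantity 4,554 kg is within the quota, so the in-quota rate 5% applies to the full value.
Duty = $130,107.78 × 5% = $6,505.39.
Total = $3,354.26 + $6,505.39 = $9,859.65.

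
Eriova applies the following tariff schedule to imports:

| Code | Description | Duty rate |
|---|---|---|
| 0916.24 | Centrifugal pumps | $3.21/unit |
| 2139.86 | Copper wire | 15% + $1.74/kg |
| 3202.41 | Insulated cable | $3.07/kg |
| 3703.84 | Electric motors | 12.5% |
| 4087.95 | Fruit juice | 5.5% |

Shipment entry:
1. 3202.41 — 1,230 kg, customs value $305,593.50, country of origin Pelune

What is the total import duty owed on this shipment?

$3,776.10

Line 1 (3202.41, Pelune, 1,230 kg, $305,593.50):
Base rate for 3202.41 is $3.07/kg.
Duty = 1,230 × $3.07 = $3,776.10.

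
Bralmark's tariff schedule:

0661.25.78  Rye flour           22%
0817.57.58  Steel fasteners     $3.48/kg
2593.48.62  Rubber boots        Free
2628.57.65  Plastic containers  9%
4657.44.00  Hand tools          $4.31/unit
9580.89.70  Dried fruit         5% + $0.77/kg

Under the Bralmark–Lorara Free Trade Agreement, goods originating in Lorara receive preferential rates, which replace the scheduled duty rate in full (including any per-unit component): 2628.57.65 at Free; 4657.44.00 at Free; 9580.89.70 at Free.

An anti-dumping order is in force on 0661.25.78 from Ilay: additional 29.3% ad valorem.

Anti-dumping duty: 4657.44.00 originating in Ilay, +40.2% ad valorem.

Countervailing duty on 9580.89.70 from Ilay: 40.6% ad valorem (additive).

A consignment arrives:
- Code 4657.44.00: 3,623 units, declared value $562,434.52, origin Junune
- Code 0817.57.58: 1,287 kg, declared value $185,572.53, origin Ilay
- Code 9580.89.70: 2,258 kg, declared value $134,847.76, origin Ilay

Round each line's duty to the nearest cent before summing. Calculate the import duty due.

$83,323.13

Line 1 (4657.44.00, Junune, 3,623 units, $562,434.52):
Base rate for 4657.44.00 is $4.31/unit.
4657.44.00 has an FTA preferential rate, but origin Junune is not Lorara; base rate stands.
The additional-duty order on 4657.44.00 targets Ilay, not Junune; it does not apply.
Duty = 3,623 × $4.31 = $15,615.13.
Line 2 (0817.57.58, Ilay, 1,287 kg, $185,572.53):
Base rate for 0817.57.58 is $3.48/kg.
Duty = 1,287 × $3.48 = $4,478.76.
Line 3 (9580.89.70, Ilay, 2,258 kg, $134,847.76):
Base rate for 9580.89.70 is 5% + $0.77/kg.
9580.89.70 has an FTA preferential rate, but origin Ilay is not Lorara; base rate stands.
Additional duty on 9580.89.70 from Ilay: +40.6%. Applied ad valorem rate: 5% + 40.6% = 45.6%.
Duty = $134,847.76 × 45.6% + 2,258 × $0.77 = $63,229.24.
Total = $15,615.13 + $4,478.76 + $63,229.24 = $83,323.13.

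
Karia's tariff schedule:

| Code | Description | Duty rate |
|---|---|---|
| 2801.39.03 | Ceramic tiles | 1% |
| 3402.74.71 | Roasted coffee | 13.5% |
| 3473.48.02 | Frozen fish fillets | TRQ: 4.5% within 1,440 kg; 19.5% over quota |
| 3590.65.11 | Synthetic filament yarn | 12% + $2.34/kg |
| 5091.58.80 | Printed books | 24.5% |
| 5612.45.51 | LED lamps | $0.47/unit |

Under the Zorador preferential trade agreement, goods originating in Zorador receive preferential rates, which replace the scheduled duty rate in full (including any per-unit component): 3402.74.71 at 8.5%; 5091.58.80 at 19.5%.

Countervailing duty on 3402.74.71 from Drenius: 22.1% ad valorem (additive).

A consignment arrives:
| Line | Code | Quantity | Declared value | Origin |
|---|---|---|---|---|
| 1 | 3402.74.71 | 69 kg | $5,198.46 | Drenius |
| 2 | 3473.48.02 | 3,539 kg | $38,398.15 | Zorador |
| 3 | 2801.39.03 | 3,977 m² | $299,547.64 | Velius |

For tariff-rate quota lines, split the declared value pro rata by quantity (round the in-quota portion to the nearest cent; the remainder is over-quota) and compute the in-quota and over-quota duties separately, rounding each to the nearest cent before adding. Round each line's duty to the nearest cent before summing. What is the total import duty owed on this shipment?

$9,990.17

Line 1 (3402.74.71, Drenius, 69 kg, $5,198.46):
Base rate for 3402.74.71 is 13.5%.
3402.74.71 has an FTA preferential rate, but origin Drenius is not Zorador; base rate stands.
Additional duty on 3402.74.71 from Drenius: +22.1%. Applied ad valorem rate: 13.5% + 22.1% = 35.6%.
Duty = $5,198.46 × 35.6% = $1,850.65.
Line 2 (3473.48.02, Zorador, 3,539 kg, $38,398.15):
Code 3473.48.02 is under a tariff-rate quota (threshold 1,440 kg). In-quota: 1,440 kg at 4.5%; over-quota: 2,099 kg at 19.5%.
Pro-rata value split: in-quota = $38,398.15 × 1,440/3,539 = $15,624.00; over-quota = $38,398.15 − $15,624.00 = $22,774.15.
In-quota duty = $15,624.00 × 4.5% = $703.08. Over-quota duty = $22,774.15 × 19.5% = $4,440.96.
Line duty = $703.08 + $4,440.96 = $5,144.04.
Line 3 (2801.39.03, Velius, 3,977 m², $299,547.64):
Base rate for 2801.39.03 is 1%.
Duty = $299,547.64 × 1% = $2,995.48.
Total = $1,850.65 + $5,144.04 + $2,995.48 = $9,990.17.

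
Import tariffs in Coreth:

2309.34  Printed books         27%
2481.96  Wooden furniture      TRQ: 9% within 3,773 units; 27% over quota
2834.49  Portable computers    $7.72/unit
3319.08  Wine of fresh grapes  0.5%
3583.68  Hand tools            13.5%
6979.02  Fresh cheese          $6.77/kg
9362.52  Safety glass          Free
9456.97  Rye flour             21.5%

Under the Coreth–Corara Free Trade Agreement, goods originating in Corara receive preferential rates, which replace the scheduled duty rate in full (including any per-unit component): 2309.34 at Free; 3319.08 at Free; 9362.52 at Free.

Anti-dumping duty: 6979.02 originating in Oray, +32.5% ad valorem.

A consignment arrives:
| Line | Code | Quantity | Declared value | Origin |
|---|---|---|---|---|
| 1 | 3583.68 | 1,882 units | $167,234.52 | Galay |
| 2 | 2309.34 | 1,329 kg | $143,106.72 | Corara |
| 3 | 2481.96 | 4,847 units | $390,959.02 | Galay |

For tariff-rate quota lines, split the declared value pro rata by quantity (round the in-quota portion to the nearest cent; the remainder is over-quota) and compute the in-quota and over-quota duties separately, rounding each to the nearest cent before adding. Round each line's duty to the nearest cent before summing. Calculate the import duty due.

$73,356.17

Line 1 (3583.68, Galay, 1,882 units, $167,234.52):
Base rate for 3583.68 is 13.5%.
Duty = $167,234.52 × 13.5% = $22,576.66.
Line 2 (2309.34, Corara, 1,329 kg, $143,106.72):
Base rate for 2309.34 is 27%.
Origin Corara qualifies under the Coreth–Corara agreement and 2309.34 is covered: preferential rate Free applies instead.
Duty = $143,106.72 × 0% = $0.00.
Line 3 (2481.96, Galay, 4,847 units, $390,959.02):
Code 2481.96 is under a tariff-rate quota (threshold 3,773 units). In-quota: 3,773 units at 9%; over-quota: 1,074 units at 27%.
Pro-rata value split: in-quota = $390,959.02 × 3,773/4,847 = $304,330.18; over-quota = $390,959.02 − $304,330.18 = $86,628.84.
In-quota duty = $304,330.18 × 9% = $27,389.72. Over-quota duty = $86,628.84 × 27% = $23,389.79.
Line duty = $27,389.72 + $23,389.79 = $50,779.51.
Total = $22,576.66 + $0.00 + $50,779.51 = $73,356.17.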